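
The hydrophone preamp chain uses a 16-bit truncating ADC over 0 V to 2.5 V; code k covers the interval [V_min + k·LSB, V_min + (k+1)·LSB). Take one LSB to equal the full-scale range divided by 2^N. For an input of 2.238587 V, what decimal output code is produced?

Range is 2.5 V. LSB = 2.5 V / 2^16 ≈ 38.15 µV.
code = ⌊(V_in − V_min)/LSB⌋ = ⌊(V_in − V_min) × 2^16 / range⌋
     = ⌊(2.238587 − (0)) × 65536 / 2.5⌋ = ⌊2.238587 × 65536/2.5⌋
     = ⌊58683.215⌋ = 58683.

58683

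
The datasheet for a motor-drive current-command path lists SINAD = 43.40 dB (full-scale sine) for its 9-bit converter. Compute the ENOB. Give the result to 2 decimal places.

(43.40 − 1.76) / 6.02 = 41.64/6.02 = 6.9169 effective bits.

6.92 bits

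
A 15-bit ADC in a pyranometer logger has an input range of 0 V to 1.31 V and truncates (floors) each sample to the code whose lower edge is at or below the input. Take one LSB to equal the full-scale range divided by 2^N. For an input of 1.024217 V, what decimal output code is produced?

25619

Full-scale range = 1.31 V. LSB = 1.31 V / 2^15 ≈ 39.98 µV.
code = ⌊(V_in − V_min)/LSB⌋ = ⌊(V_in − V_min) × 2^15 / range⌋
     = ⌊(1.024217 − (0)) × 32768 / 1.31⌋ = ⌊1.024217 × 32768/1.31⌋
     = ⌊25619.498⌋ = 25619.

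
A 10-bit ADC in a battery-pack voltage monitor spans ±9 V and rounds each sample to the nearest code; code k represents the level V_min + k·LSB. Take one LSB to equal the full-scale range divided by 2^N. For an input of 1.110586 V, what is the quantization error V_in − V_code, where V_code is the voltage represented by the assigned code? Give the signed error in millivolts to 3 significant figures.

The full-scale span is 9 − (-9) = 18 V. LSB = 18 V / 2^10 ≈ 17.58 mV.
(V_in − V_min)/LSB = (1.110586 − (-9)) × 1024/18 = 575.1800 → nearest code k = 575.
V_code = V_min + k × range/2^10 = -9 + 575 × 18/1024 = 1.107421875 V.
V_in − V_code = 1.110586 − (1.107421875) = +3.16 mV.

+3.16 mV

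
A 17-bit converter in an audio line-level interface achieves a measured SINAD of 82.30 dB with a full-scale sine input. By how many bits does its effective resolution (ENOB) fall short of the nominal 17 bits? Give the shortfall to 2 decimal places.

3.62 bits

N_eff = (82.30 − 1.76)/6.02 = 13.3787 bits.
17 − 13.3787 = 3.62 bits below nominal.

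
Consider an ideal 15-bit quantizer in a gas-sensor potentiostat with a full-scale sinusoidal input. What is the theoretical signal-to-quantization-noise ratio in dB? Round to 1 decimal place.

SNR = 6.02·15 + 1.76 = 92.06 dB.

92.1 dB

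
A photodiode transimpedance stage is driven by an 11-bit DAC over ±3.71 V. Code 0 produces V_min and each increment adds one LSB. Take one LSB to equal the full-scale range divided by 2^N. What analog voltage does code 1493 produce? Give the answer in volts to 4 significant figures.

Full-scale range = 3.71 V − (-3.71 V) = 7.42 V. LSB = 7.42 V / 2^11.
V_out = V_min + code × LSB = -3.71 V + 1493 × 7.42 V / 2048
      = -3.71 + 5.40921 = 1.69921 V.

1.699 V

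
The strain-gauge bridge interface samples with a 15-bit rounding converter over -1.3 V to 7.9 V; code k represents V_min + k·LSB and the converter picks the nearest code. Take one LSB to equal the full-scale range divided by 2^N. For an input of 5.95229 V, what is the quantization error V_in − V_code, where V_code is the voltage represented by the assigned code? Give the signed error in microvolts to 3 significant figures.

Span: 7.9 V − (-1.3 V) = 9.2 V. LSB = 9.2 V / 2^15 ≈ 280.8 µV.
Position in LSBs: (5.95229 − (-1.3)) × 32768/9.2 = 25830.7651; rounding gives k = 25831.
Reconstructed level: -1.3 + 25831 × 9.2/32768 V = 5.9523559570 V.
Error = V_in − V_code = 5.95229 − (5.9523559570) = −66.0 µV.

−66.0 µV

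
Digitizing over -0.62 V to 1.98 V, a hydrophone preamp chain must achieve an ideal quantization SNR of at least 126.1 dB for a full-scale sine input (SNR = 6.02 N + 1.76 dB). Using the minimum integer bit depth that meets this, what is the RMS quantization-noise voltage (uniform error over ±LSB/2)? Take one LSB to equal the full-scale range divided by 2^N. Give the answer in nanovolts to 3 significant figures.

358 nV

Full-scale range = 1.98 V − (-0.62 V) = 2.6 V.
Required N = ⌈(126.1 − 1.76)/6.02⌉ = ⌈20.654⌉ = 21.
One LSB is 2.6 V / 2097152 = 1.2398 µV.
V_rms = LSB/√12 = 358 nV.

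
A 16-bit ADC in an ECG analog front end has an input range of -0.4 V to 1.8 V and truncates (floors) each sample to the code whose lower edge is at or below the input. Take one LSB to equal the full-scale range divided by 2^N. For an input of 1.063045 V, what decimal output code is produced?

43582

Full-scale range = 1.8 V − (-0.4 V) = 2.2 V. LSB = 2.2 V / 2^16 ≈ 33.57 µV.
V_in − V_min = 1.063045 − (-0.4) = 1.463045 V.
Divide by LSB: 1.463045 × 65536/2.2 = 43582.7805.
Truncating gives code 43582.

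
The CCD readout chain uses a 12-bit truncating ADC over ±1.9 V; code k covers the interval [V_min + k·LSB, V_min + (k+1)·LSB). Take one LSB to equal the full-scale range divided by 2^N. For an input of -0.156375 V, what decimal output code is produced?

The full-scale span is 1.9 − (-1.9) = 3.8 V. LSB = 3.8 V / 2^12 ≈ 0.9277 mV.
V_in − V_min = -0.156375 − (-1.9) = 1.743625 V.
Divide by LSB: 1.743625 × 4096/3.8 = 1879.4442.
Truncating gives code 1879.

1879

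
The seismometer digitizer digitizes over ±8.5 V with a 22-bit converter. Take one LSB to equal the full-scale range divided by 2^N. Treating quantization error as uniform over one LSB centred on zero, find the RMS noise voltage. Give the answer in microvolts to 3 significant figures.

Range = 8.5 − (-8.5) = 17 V.
LSB = 17 V / 2^22 = 4.0531 µV.
σ_q = LSB/√12 = 4.0531 µV/3.4641 = 1.17 µV.

1.17 µV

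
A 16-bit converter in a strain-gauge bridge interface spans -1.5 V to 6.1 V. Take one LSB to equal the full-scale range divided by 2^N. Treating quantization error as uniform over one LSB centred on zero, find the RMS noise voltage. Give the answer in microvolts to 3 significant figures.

Span: 6.1 V − (-1.5 V) = 7.6 V.
LSB = 7.6 V / 2^16 = 115.97 µV.
V_rms = LSB/√12 = 115.97 µV / √12 = 33.5 µV.

33.5 µV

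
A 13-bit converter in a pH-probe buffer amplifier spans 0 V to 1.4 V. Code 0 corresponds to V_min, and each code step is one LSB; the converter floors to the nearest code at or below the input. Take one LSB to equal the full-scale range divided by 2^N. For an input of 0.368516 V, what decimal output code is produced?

2156

Range is 1.4 V. LSB = 1.4 V / 2^13 ≈ 170.9 µV.
code = ⌊(V_in − V_min)/LSB⌋ = ⌊(V_in − V_min) × 2^13 / range⌋
     = ⌊(0.368516 − (0)) × 8192 / 1.4⌋ = ⌊0.368516 × 8192/1.4⌋
     = ⌊2156.345⌋ = 2156.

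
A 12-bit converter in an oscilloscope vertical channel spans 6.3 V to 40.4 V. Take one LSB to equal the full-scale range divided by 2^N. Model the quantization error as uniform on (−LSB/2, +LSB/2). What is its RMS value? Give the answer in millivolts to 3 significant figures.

2.40 mV

Range = 40.4 − (6.3) = 34.1 V.
One LSB is 34.1 V / 4096 = 8.3252 mV.
σ_q = LSB/√12 = 8.3252 mV/3.4641 = 2.40 mV.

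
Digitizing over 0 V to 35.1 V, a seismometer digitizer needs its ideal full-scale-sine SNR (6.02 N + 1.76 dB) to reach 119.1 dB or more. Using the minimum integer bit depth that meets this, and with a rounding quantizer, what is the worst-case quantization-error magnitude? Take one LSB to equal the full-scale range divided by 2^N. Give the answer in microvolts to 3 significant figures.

Range is 35.1 V.
Solving 6.02 N ≥ 119.1 − 1.76: N ≥ 19.492. Round up → N = 20.
LSB = 35.1 V ÷ 2^20 = 35.1/1048576 V = 33.474 µV.
Half an LSB is 16.7 µV.

16.7 µV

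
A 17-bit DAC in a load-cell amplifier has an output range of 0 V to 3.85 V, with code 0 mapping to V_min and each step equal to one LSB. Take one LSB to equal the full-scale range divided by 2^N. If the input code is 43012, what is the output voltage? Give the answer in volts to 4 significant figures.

Span = 3.85 V. LSB = 3.85 V / 2^17.
Output = V_min + (43012/131072) × range = 0 + 0.328156 × 3.85 V
      = 0 + 1.26340 = 1.26340 V.

1.263 V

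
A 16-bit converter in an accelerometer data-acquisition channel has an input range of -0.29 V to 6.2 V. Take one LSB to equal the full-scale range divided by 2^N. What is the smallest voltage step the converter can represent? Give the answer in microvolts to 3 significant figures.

99.0 µV

Span: 6.2 V − (-0.29 V) = 6.49 V.
Number of codes = 2^16 = 65536.
Step size = 6.49/65536 V = 99.0 µV.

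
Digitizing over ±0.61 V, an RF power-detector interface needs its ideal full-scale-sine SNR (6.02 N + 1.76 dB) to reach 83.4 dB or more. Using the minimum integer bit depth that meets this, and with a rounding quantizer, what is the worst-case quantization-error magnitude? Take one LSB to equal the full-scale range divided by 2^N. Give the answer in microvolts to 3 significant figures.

37.2 µV

Full-scale range = 0.61 V − (-0.61 V) = 1.22 V.
N ≥ (83.4 − 1.76)/6.02 = 13.561 → N_min = 14.
LSB = 1.22 V ÷ 2^14 = 1.22/16384 V = 74.463 µV.
Max error for round-to-nearest is LSB/2 = 37.2 µV.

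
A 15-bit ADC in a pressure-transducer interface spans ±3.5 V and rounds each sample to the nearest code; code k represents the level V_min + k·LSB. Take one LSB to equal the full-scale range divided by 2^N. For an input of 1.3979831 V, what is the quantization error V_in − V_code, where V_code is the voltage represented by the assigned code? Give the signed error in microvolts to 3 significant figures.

+33.9 µV

Range = 3.5 − (-3.5) = 7 V. LSB = 7 V / 2^15 ≈ 213.6 µV.
Position in LSBs: (1.3979831 − (-3.5)) × 32768/7 = 22928.1586; rounding gives k = 22928.
Reconstructed level: -3.5 + 22928 × 7/32768 V = 1.3979492188 V.
V_in − V_code = 1.3979831 − (1.3979492188) = +33.9 µV.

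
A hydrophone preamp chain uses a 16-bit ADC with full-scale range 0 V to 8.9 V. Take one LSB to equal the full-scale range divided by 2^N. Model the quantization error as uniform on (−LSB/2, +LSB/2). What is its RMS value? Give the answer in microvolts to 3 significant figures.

V_FS = 8.9 V.
LSB = 8.9 V / 2^16 = 135.80 µV.
RMS of a uniform error over width LSB is LSB/√12 = 39.2 µV.

39.2 µV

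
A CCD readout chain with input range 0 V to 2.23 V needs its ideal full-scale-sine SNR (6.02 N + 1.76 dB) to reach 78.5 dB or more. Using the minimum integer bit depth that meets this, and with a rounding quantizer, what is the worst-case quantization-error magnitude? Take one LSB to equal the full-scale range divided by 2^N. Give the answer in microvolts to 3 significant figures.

136 µV

Span = 2.23 V.
6.02 N + 1.76 ≥ 78.5 gives N ≥ 12.748, so the minimum integer is 13.
One LSB is 2.23 V / 8192 = 272.22 µV.
Half an LSB is 136 µV.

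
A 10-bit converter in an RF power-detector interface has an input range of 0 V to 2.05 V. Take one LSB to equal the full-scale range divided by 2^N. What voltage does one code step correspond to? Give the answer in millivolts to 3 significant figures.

2.00 mV

Span = 2.05 V.
There are 2^10 = 1024 steps.
Step size = 2.05/1024 V = 2.00 mV.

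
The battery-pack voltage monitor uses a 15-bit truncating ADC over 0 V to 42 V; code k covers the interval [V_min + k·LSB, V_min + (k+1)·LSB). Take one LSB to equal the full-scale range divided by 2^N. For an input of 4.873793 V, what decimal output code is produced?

Span = 42 V. LSB = 42 V / 2^15 ≈ 1.282 mV.
(V_in − V_min) × 2^15/range = (4.873793 − (0)) × 32768/42 = 3802.487.
Floor → code = 3802.

3802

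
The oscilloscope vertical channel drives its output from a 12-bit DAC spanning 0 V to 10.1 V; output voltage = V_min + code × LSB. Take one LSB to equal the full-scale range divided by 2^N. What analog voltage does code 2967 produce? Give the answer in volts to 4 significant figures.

V_FS = 10.1 V. LSB = 10.1 V / 2^12.
V_out = 0 + 2967 × (10.1/4096) V
      = 0 + 7.31609 = 7.31609 V.

7.316 V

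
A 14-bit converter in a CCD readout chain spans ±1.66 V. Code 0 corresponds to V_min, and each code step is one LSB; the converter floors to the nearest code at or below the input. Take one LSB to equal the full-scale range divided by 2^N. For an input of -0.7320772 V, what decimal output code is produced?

4579

Range = 1.66 − (-1.66) = 3.32 V. LSB = 3.32 V / 2^14 ≈ 202.6 µV.
V_in − V_min = -0.7320772 − (-1.66) = 0.9279228 V.
Divide by LSB: 0.9279228 × 16384/3.32 = 4579.2431.
Truncating gives code 4579.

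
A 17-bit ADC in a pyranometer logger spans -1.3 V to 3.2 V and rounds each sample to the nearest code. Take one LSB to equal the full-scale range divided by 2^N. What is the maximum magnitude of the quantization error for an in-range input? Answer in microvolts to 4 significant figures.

The full-scale span is 3.2 − (-1.3) = 4.5 V.
LSB = 4.5 V ÷ 2^17 = 4.5/131072 V = 34.3323 µV.
|e|_max = LSB/2 = 17.17 µV.

17.17 µV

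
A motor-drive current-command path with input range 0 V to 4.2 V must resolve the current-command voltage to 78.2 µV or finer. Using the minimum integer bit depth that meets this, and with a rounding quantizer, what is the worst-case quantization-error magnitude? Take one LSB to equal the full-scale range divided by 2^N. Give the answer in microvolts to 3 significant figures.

32.0 µV

V_FS = 4.2 V.
Required number of levels: 4.2/78.2 µV = 53708; smallest N with 2^N ≥ that is 16.
One LSB is 4.2 V / 65536 = 64.087 µV.
|e|_max = LSB/2 = 32.0 µV.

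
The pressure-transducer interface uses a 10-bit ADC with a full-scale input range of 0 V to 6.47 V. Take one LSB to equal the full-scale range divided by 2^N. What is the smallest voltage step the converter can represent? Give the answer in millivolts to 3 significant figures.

6.32 mV

V_FS = 6.47 V.
2^10 = 1024 levels.
One LSB is 6.47 V / 1024 = 6.32 mV.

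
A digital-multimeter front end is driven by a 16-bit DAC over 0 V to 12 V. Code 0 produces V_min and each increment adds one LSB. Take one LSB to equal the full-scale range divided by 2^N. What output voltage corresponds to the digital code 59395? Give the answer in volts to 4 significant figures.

Range is 12 V. LSB = 12 V / 2^16.
V_out = V_min + code × LSB = 0 V + 59395 × 12 V / 65536
      = 0 + 10.8755 = 10.8755 V.

10.88 V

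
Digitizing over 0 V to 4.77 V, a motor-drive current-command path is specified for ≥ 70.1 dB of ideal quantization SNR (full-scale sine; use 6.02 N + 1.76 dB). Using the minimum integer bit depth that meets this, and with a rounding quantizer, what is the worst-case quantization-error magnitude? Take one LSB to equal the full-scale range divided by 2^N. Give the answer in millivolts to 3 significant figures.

Range is 4.77 V.
6.02 N + 1.76 ≥ 70.1 gives N ≥ 11.352, so the minimum integer is 12.
One LSB is 4.77 V / 4096 = 1.1646 mV.
Max error for round-to-nearest is LSB/2 = 0.582 mV.

0.582 mV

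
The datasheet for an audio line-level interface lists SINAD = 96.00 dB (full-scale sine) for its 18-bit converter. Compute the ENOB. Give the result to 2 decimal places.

15.65 bits

Inverting SNR = 6.02 N + 1.76: N_eff = (96.00 − 1.76)/6.02 = 15.6545.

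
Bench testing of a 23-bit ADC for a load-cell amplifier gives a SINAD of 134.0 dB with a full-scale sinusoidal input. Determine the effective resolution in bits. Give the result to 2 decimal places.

(134.0 − 1.76) / 6.02 = 132.24/6.02 = 21.9668 effective bits.

21.97 bits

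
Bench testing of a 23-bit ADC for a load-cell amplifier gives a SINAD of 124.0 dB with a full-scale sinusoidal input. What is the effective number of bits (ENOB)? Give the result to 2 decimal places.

20.31 bits

ENOB = (SINAD − 1.76) / 6.02 = (124.0 − 1.76) / 6.02 = 122.24 / 6.02 = 20.3056.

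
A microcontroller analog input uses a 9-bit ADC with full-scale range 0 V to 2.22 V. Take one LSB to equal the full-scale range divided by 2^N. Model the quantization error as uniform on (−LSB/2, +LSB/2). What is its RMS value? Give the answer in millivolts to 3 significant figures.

1.25 mV

Range is 2.22 V.
One LSB is 2.22 V / 512 = 4.3359 mV.
RMS of a uniform error over width LSB is LSB/√12 = 1.25 mV.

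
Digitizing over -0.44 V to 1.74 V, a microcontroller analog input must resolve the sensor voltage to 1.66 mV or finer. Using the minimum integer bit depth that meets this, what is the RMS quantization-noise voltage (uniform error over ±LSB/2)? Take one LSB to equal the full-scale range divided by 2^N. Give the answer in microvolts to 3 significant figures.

307 µV

Range = 1.74 − (-0.44) = 2.18 V.
Required number of levels: 2.18/1.66 mV = 1313.3; smallest N with 2^N ≥ that is 11.
LSB = 2.18 V / 2^11 = 1.0645 mV.
σ_q = LSB/√12 = 1.0645 mV/3.4641 = 307 µV.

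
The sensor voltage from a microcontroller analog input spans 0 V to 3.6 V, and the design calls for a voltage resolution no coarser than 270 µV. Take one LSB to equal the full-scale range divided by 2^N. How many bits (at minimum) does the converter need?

14 bits

Range is 3.6 V.
Levels needed ≥ 3.6/270 µV = 13330. 2^14 = 16384 suffices, so N_min = 14.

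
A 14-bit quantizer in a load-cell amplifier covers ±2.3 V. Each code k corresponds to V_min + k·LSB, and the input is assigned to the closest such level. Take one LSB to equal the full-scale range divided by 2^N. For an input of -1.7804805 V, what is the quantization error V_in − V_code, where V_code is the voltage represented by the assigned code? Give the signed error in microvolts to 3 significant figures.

+110 µV

Span: 2.3 V − (-2.3 V) = 4.6 V. LSB = 4.6 V / 2^14 ≈ 280.8 µV.
(-1.7804805 − (-2.3)) / LSB = 0.5195195 × 16384/4.6 = 1850.3929. Nearest integer: k = 1850.
V_code = -2.3 + (1850/16384) × 4.6 = -1.7805908203 V.
e = -1.7804805 − (-1.7805908203) = +110 µV.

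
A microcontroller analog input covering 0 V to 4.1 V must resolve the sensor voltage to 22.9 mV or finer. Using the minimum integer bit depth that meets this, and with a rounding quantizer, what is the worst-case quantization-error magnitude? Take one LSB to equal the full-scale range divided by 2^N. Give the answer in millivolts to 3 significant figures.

8.01 mV

Span = 4.1 V.
Required number of levels: 4.1/22.9 mV = 179.04; smallest N with 2^N ≥ that is 8.
Step size = 4.1/256 V = 16.016 mV.
Max error for round-to-nearest is LSB/2 = 8.01 mV.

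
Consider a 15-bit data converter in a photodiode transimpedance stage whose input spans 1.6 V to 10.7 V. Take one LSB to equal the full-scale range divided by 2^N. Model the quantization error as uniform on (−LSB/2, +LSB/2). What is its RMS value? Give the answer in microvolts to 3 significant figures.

80.2 µV

Range = 10.7 − (1.6) = 9.1 V.
LSB = 9.1 V / 2^15 = 277.71 µV.
For a uniform distribution on [−LSB/2, +LSB/2], V_rms = LSB/√12 = 277.71 µV/3.4641 = 80.2 µV.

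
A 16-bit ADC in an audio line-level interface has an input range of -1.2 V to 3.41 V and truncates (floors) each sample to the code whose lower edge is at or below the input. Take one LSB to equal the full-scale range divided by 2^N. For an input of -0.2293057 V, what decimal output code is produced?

13799

The full-scale span is 3.41 − (-1.2) = 4.61 V. LSB = 4.61 V / 2^16 ≈ 70.34 µV.
(V_in − V_min) × 2^16/range = (-0.2293057 − (-1.2)) × 65536/4.61 = 13799.441.
Floor → code = 13799.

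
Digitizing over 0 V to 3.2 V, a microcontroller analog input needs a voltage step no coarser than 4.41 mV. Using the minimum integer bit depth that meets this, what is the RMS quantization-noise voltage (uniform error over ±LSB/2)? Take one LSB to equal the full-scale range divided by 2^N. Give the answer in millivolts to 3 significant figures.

Full-scale range = 3.2 V.
Levels needed ≥ 3.2/4.41 mV = 725.6. 2^10 = 1024 suffices, so N_min = 10.
LSB = 3.2 V ÷ 2^10 = 3.2/1024 V = 3.1250 mV.
V_rms = LSB/√12 = 0.902 mV.

0.902 mV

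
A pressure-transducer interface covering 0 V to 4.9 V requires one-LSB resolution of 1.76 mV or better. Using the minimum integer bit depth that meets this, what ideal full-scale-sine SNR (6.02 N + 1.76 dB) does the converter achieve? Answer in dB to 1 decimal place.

Full-scale range = 4.9 V.
4.9 V / 1.76 mV = 2784. Since 2^11 = 2048 and 2^12 = 4096, N = 12.
6.02(12) + 1.76 = 74.00 dB.

74.0 dB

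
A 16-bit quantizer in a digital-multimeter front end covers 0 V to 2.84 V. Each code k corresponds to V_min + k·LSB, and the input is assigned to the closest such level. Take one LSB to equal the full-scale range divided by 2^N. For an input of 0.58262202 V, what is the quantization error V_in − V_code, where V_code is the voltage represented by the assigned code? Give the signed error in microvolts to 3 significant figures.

−16.5 µV

Range is 2.84 V. LSB = 2.84 V / 2^16 ≈ 43.33 µV.
Position in LSBs: (0.58262202 − (0)) × 65536/2.84 = 13444.6186; rounding gives k = 13445.
Reconstructed level: 0 + 13445 × 2.84/65536 V = 0.58263854980 V.
e = 0.58262202 − (0.58263854980) = −16.5 µV.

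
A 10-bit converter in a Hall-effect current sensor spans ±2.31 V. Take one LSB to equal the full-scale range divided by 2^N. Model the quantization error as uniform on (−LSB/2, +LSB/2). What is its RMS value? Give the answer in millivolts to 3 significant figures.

The full-scale span is 2.31 − (-2.31) = 4.62 V.
LSB = 4.62 V ÷ 2^10 = 4.62/1024 V = 4.5117 mV.
For a uniform distribution on [−LSB/2, +LSB/2], V_rms = LSB/√12 = 4.5117 mV/3.4641 = 1.30 mV.

1.30 mV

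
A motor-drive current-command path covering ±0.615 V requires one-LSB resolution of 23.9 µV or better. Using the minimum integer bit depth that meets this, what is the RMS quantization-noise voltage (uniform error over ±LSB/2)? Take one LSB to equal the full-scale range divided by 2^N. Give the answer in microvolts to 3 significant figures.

The full-scale span is 0.615 − (-0.615) = 1.23 V.
Required number of levels: 1.23/23.9 µV = 51464; smallest N with 2^N ≥ that is 16.
LSB = 1.23 V ÷ 2^16 = 1.23/65536 V = 18.768 µV.
V_rms = LSB/√12 = 5.42 µV.

5.42 µV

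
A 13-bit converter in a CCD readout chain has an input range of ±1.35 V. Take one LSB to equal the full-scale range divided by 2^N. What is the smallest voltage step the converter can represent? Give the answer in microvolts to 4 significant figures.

329.6 µV

Full-scale range = 1.35 V − (-1.35 V) = 2.7 V.
2^13 = 8192 levels.
LSB = 2.7 V / 2^13 = 329.6 µV.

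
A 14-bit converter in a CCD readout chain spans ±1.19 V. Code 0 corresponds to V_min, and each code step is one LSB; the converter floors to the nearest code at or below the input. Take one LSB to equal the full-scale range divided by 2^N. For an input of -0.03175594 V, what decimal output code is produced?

Span: 1.19 V − (-1.19 V) = 2.38 V. LSB = 2.38 V / 2^14 ≈ 145.3 µV.
code = ⌊(V_in − V_min)/LSB⌋ = ⌊(V_in − V_min) × 2^14 / range⌋
     = ⌊(-0.03175594 − (-1.19)) × 16384 / 2.38⌋ = ⌊1.15824406 × 16384/2.38⌋
     = ⌊7973.391⌋ = 7973.

7973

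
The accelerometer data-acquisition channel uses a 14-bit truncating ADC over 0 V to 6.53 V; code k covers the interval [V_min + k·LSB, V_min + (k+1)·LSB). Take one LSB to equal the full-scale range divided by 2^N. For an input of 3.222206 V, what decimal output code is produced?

8084

V_FS = 6.53 V. LSB = 6.53 V / 2^14 ≈ 398.6 µV.
V_in − V_min = 3.222206 − (0) = 3.222206 V.
Divide by LSB: 3.222206 × 16384/6.53 = 8084.6283.
Truncating gives code 8084.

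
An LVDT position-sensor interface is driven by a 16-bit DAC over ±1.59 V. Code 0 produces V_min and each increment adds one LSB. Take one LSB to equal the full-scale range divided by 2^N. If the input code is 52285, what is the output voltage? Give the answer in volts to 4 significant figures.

0.9470 V

The full-scale span is 1.59 − (-1.59) = 3.18 V. LSB = 3.18 V / 2^16.
V_out = V_min + code × LSB = -1.59 V + 52285 × 3.18 V / 65536
      = -1.59 V + 2.53702 V = 0.947022 V.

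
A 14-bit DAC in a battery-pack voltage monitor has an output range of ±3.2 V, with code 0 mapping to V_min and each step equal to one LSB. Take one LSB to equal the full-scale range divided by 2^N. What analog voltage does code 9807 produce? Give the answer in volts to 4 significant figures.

Range = 3.2 − (-3.2) = 6.4 V. LSB = 6.4 V / 2^14.
V_out = -3.2 + 9807 × (6.4/16384) V
      = -3.2 + 3.83086 = 0.630859 V.

0.6309 V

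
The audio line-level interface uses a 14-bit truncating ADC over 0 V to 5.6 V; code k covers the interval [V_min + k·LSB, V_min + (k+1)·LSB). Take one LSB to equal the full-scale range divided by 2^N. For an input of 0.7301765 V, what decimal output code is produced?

2136

Full-scale range = 5.6 V. LSB = 5.6 V / 2^14 ≈ 341.8 µV.
code = ⌊(V_in − V_min)/LSB⌋ = ⌊(V_in − V_min) × 2^14 / range⌋
     = ⌊(0.7301765 − (0)) × 16384 / 5.6⌋ = ⌊0.7301765 × 16384/5.6⌋
     = ⌊2136.288⌋ = 2136.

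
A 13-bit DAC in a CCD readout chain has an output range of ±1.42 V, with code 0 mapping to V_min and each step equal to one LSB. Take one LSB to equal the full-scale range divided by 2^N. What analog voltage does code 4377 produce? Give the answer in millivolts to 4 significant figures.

97.42 mV

Span: 1.42 V − (-1.42 V) = 2.84 V. LSB = 2.84 V / 2^13.
Output = V_min + (4377/8192) × range = -1.42 + 0.534302 × 2.84 V
      = -1.42 V + 1.51742 V = 0.0974170 V.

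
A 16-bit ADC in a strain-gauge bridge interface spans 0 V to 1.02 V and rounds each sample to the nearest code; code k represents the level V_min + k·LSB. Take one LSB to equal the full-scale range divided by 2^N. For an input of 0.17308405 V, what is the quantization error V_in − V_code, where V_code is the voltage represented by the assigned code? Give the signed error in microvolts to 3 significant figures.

Range is 1.02 V. LSB = 1.02 V / 2^16 ≈ 15.56 µV.
(V_in − V_min)/LSB = (0.17308405 − (0)) × 65536/1.02 = 11120.8199 → nearest code k = 11121.
V_code = 0 + (11121/65536) × 1.02 = 0.17308685303 V.
V_in − V_code = 0.17308405 − (0.17308685303) = −2.80 µV.

−2.80 µV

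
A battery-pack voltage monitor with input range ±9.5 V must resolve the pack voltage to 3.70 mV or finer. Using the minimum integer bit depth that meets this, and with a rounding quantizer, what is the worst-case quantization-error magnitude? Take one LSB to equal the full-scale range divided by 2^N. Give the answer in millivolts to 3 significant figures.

The full-scale span is 9.5 − (-9.5) = 19 V.
Need 2^N ≥ 19 V / 3.70 mV = 5135 → N_min = 13.
LSB = 19 V ÷ 2^13 = 19/8192 V = 2.3193 mV.
Half an LSB is 1.16 mV.

1.16 mV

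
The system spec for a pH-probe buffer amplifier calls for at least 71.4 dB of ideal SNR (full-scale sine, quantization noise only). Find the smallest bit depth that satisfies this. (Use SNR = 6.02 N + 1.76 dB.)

12 bits

6.02 N + 1.76 ≥ 71.4 gives N ≥ 11.568, so the minimum integer is 12.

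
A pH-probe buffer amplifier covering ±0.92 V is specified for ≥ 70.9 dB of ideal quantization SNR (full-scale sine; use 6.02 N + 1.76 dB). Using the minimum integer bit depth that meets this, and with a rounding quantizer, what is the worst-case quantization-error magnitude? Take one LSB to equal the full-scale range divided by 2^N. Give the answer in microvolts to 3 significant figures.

Span: 0.92 V − (-0.92 V) = 1.84 V.
Required N = ⌈(70.9 − 1.76)/6.02⌉ = ⌈11.485⌉ = 12.
One LSB is 1.84 V / 4096 = 449.22 µV.
Half an LSB is 225 µV.

225 µV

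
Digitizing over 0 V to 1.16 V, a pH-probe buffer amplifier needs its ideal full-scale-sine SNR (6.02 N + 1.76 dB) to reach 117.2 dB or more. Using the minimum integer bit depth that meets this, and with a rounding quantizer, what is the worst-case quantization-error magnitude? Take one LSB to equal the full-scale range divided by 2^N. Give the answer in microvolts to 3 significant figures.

0.553 µV

Full-scale range = 1.16 V.
6.02 N + 1.76 ≥ 117.2 gives N ≥ 19.176, so the minimum integer is 20.
Step size = 1.16/1048576 V = 1.1063 µV.
Max error for round-to-nearest is LSB/2 = 0.553 µV.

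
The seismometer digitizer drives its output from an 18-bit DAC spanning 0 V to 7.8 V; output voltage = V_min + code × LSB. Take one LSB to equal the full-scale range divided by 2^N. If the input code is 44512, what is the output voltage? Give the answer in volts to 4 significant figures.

1.324 V

V_FS = 7.8 V. LSB = 7.8 V / 2^18.
Output = V_min + (44512/262144) × range = 0 + 0.169800 × 7.8 V
      = 0 + 1.32444 = 1.32444 V.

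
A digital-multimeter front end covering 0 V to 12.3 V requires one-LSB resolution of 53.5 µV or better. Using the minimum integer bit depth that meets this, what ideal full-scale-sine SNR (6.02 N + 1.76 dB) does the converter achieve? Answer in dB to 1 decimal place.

110.1 dB

Range is 12.3 V.
Need 2^N ≥ 12.3 V / 53.5 µV = 229900 → N_min = 18.
Ideal SNR at N = 18: 6.02·18 + 1.76 = 110.1 dB.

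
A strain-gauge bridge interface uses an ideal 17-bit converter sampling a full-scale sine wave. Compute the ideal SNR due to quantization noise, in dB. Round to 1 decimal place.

6.02(17) + 1.76 = 102.34 + 1.76 = 104.10 dB.

104.1 dB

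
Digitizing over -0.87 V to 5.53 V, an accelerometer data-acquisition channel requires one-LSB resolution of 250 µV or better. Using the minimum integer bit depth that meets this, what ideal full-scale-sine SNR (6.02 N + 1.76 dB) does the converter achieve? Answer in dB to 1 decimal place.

Range = 5.53 − (-0.87) = 6.4 V.
Need 2^N ≥ 6.4 V / 250 µV = 25600 → N_min = 15.
6.02(15) + 1.76 = 92.06 dB.

92.1 dB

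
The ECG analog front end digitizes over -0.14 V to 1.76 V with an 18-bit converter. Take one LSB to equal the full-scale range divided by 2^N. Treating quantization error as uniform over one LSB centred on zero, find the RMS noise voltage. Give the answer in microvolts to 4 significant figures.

Full-scale range = 1.76 V − (-0.14 V) = 1.9 V.
One LSB is 1.9 V / 262144 = 7.24792 µV.
V_rms = LSB/√12 = 7.24792 µV / √12 = 2.092 µV.

2.092 µV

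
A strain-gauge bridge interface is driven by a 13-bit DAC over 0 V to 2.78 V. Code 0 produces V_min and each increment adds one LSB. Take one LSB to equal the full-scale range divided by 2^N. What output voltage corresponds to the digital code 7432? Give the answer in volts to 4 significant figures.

2.522 V

Span = 2.78 V. LSB = 2.78 V / 2^13.
V_out = V_min + code × LSB = 0 V + 7432 × 2.78 V / 8192
      = 0 V + 2.52209 V = 2.52209 V.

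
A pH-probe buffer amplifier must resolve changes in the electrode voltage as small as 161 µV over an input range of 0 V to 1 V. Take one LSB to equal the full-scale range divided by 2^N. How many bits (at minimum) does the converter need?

Range is 1 V.
Required number of levels: 1/161 µV = 6211.2; smallest N with 2^N ≥ that is 13.

13 bits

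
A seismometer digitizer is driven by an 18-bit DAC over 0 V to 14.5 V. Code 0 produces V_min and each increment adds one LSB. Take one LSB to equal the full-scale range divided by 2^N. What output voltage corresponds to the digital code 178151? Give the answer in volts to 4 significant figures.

9.854 V

Full-scale range = 14.5 V. LSB = 14.5 V / 2^18.
V_out = V_min + code × LSB = 0 V + 178151 × 14.5 V / 262144
      = 0 V + 9.85409 V = 9.85409 V.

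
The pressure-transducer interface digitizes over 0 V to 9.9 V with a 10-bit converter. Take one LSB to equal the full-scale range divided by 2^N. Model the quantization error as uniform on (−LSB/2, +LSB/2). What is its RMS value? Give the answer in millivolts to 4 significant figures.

V_FS = 9.9 V.
LSB = 9.9 V / 2^10 = 9.66797 mV.
V_rms = LSB/√12 = 9.66797 mV / √12 = 2.791 mV.

2.791 mV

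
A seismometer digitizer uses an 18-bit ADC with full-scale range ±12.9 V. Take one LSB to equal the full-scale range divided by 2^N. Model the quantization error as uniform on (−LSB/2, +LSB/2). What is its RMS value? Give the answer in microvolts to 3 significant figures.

Full-scale range = 12.9 V − (-12.9 V) = 25.8 V.
LSB = 25.8 V ÷ 2^18 = 25.8/262144 V = 98.419 µV.
σ_q = LSB/√12 = 98.419 µV/3.4641 = 28.4 µV.

28.4 µV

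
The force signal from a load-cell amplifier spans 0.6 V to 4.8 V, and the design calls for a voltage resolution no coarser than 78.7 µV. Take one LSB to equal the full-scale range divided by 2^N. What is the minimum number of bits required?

16 bits

Full-scale range = 4.8 V − (0.6 V) = 4.2 V.
4.2 V / 78.7 µV = 53370. Since 2^15 = 32768 and 2^16 = 65536, N = 16.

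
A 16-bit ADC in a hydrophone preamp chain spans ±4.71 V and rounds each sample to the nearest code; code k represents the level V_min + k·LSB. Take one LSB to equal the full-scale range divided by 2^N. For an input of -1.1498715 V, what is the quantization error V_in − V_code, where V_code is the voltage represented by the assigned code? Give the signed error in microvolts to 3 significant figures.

+30.8 µV

Range = 4.71 − (-4.71) = 9.42 V. LSB = 9.42 V / 2^16 ≈ 143.7 µV.
Position in LSBs: (-1.1498715 − (-4.71)) × 65536/9.42 = 24768.2146; rounding gives k = 24768.
V_code = -4.71 + (24768/65536) × 9.42 = -1.1499023438 V.
V_in − V_code = -1.1498715 − (-1.1499023438) = +30.8 µV.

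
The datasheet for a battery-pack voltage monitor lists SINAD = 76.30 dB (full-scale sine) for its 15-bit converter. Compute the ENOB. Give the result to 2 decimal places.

ENOB = (76.30 − 1.76)/6.02 = 12.3821 bits.

12.38 bits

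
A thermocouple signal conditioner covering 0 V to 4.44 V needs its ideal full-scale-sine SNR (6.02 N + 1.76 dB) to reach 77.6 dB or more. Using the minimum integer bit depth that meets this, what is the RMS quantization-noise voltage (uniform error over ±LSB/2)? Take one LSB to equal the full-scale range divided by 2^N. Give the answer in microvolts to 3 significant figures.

156 µV

V_FS = 4.44 V.
Solving 6.02 N ≥ 77.6 − 1.76: N ≥ 12.598. Round up → N = 13.
One LSB is 4.44 V / 8192 = 0.54199 mV.
RMS noise = LSB/√12 = 156 µV.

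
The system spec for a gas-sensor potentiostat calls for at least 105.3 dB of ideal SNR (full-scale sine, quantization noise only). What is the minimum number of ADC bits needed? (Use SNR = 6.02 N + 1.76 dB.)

18 bits

Solving 6.02 N ≥ 105.3 − 1.76: N ≥ 17.199. Round up → N = 18.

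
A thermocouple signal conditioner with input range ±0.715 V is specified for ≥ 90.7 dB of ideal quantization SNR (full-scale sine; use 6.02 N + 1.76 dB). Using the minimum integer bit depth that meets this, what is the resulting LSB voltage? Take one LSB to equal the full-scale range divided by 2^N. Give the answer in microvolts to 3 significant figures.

Span: 0.715 V − (-0.715 V) = 1.43 V.
6.02 N + 1.76 ≥ 90.7 gives N ≥ 14.774, so the minimum integer is 15.
One LSB is 1.43 V / 32768 = 43.6 µV.

43.6 µV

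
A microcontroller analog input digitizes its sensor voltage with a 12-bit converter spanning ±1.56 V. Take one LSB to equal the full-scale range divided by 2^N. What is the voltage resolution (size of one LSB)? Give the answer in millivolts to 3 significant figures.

Range = 1.56 − (-1.56) = 3.12 V.
2^12 = 4096 levels.
LSB = 3.12 V ÷ 2^12 = 3.12/4096 V = 0.762 mV.

0.762 mV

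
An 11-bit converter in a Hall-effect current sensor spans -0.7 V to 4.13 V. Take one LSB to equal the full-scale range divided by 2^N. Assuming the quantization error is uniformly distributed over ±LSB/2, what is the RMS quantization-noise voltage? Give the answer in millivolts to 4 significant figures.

0.6808 mV

The full-scale span is 4.13 − (-0.7) = 4.83 V.
Step size = 4.83/2048 V = 2.35840 mV.
For a uniform distribution on [−LSB/2, +LSB/2], V_rms = LSB/√12 = 2.35840 mV/3.4641 = 0.6808 mV.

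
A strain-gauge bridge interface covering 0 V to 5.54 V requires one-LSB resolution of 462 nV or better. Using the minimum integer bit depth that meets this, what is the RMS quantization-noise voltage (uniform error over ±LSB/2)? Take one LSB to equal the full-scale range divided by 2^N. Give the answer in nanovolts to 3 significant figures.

95.3 nV

V_FS = 5.54 V.
5.54 V / 462 nV = 1.199e7. Since 2^23 = 8388608 and 2^24 = 16777216, N = 24.
LSB = 5.54 V ÷ 2^24 = 5.54/16777216 V = 330.21 nV.
σ_q = LSB/√12 = 330.21 nV/3.4641 = 95.3 nV.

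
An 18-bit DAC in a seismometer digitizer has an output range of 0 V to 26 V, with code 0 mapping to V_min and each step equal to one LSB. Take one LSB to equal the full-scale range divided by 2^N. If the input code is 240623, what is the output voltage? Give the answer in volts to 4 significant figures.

V_FS = 26 V. LSB = 26 V / 2^18.
V_out = 0 + 240623 × (26/262144) V
      = 0 V + 23.8655 V = 23.8655 V.

23.87 V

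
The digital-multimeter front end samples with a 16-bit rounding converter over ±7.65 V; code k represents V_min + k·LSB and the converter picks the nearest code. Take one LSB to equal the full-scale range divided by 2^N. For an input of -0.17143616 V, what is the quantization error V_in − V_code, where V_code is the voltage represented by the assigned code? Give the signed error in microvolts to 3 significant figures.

Full-scale range = 7.65 V − (-7.65 V) = 15.3 V. LSB = 15.3 V / 2^16 ≈ 233.5 µV.
(-0.17143616 − (-7.65)) / LSB = 7.47856384 × 65536/15.3 = 32033.6706. Nearest integer: k = 32034.
V_code = -7.65 + (32034/65536) × 15.3 = -0.17135925293 V.
e = -0.17143616 − (-0.17135925293) = −76.9 µV.

−76.9 µV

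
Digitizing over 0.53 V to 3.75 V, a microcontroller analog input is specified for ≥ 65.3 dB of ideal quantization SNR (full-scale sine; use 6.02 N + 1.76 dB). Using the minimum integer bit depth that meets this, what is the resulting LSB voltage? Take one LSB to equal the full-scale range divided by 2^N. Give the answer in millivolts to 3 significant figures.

Span: 3.75 V − (0.53 V) = 3.22 V.
6.02 N + 1.76 ≥ 65.3 gives N ≥ 10.555, so the minimum integer is 11.
One LSB is 3.22 V / 2048 = 1.57 mV.

1.57 mV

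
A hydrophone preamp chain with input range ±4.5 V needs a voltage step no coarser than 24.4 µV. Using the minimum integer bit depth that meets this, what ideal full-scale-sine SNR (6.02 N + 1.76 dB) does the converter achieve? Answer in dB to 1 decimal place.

Range = 4.5 − (-4.5) = 9 V.
Need 2^N ≥ 9 V / 24.4 µV = 368900 → N_min = 19.
Ideal SNR at N = 19: 6.02·19 + 1.76 = 116.1 dB.

116.1 dB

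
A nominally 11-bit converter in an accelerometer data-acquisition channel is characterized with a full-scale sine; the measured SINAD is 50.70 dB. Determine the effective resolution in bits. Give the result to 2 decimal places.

8.13 bits

(50.70 − 1.76) / 6.02 = 48.94/6.02 = 8.1296 effective bits.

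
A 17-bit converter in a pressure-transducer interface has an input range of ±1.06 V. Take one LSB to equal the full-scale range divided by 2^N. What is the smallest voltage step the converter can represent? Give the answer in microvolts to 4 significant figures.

16.17 µV

Full-scale range = 1.06 V − (-1.06 V) = 2.12 V.
Number of codes = 2^17 = 131072.
LSB = 2.12 V / 2^17 = 16.17 µV.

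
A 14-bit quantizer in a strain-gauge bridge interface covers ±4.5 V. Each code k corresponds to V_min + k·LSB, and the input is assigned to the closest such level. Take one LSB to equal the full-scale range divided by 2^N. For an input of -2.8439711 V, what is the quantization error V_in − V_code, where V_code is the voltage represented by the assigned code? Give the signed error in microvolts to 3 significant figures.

−160 µV

Span: 4.5 V − (-4.5 V) = 9 V. LSB = 9 V / 2^14 ≈ 0.5493 mV.
(V_in − V_min)/LSB = (-2.8439711 − (-4.5)) × 16384/9 = 3014.7086 → nearest code k = 3015.
V_code = -4.5 + (3015/16384) × 9 = -2.8438110352 V.
e = -2.8439711 − (-2.8438110352) = −160 µV.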